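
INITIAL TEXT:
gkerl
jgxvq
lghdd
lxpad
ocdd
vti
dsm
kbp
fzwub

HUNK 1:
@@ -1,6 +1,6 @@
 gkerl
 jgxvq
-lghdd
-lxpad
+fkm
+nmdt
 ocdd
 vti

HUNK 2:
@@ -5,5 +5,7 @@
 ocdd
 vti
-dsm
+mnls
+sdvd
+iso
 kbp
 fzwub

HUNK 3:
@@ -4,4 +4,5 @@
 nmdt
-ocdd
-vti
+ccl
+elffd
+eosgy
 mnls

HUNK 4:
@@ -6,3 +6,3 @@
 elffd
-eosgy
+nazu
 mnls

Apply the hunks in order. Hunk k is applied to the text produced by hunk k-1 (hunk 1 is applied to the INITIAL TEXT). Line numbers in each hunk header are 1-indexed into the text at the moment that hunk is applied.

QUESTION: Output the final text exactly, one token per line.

Hunk 1: at line 1 remove [lghdd,lxpad] add [fkm,nmdt] -> 9 lines: gkerl jgxvq fkm nmdt ocdd vti dsm kbp fzwub
Hunk 2: at line 5 remove [dsm] add [mnls,sdvd,iso] -> 11 lines: gkerl jgxvq fkm nmdt ocdd vti mnls sdvd iso kbp fzwub
Hunk 3: at line 4 remove [ocdd,vti] add [ccl,elffd,eosgy] -> 12 lines: gkerl jgxvq fkm nmdt ccl elffd eosgy mnls sdvd iso kbp fzwub
Hunk 4: at line 6 remove [eosgy] add [nazu] -> 12 lines: gkerl jgxvq fkm nmdt ccl elffd nazu mnls sdvd iso kbp fzwub

Answer: gkerl
jgxvq
fkm
nmdt
ccl
elffd
nazu
mnls
sdvd
iso
kbp
fzwub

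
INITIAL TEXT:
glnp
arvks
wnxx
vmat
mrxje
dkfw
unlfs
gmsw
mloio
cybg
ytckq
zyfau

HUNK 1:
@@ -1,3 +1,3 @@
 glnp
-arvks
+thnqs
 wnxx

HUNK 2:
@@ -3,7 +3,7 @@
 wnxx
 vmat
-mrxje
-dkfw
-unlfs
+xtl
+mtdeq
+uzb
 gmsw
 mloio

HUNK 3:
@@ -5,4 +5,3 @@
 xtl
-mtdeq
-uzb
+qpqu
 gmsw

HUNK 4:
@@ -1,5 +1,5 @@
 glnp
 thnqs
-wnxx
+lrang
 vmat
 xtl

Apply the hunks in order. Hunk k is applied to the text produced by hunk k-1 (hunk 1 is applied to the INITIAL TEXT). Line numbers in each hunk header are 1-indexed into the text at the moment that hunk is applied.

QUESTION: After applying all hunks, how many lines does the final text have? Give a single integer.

Answer: 11

Derivation:
Hunk 1: at line 1 remove [arvks] add [thnqs] -> 12 lines: glnp thnqs wnxx vmat mrxje dkfw unlfs gmsw mloio cybg ytckq zyfau
Hunk 2: at line 3 remove [mrxje,dkfw,unlfs] add [xtl,mtdeq,uzb] -> 12 lines: glnp thnqs wnxx vmat xtl mtdeq uzb gmsw mloio cybg ytckq zyfau
Hunk 3: at line 5 remove [mtdeq,uzb] add [qpqu] -> 11 lines: glnp thnqs wnxx vmat xtl qpqu gmsw mloio cybg ytckq zyfau
Hunk 4: at line 1 remove [wnxx] add [lrang] -> 11 lines: glnp thnqs lrang vmat xtl qpqu gmsw mloio cybg ytckq zyfau
Final line count: 11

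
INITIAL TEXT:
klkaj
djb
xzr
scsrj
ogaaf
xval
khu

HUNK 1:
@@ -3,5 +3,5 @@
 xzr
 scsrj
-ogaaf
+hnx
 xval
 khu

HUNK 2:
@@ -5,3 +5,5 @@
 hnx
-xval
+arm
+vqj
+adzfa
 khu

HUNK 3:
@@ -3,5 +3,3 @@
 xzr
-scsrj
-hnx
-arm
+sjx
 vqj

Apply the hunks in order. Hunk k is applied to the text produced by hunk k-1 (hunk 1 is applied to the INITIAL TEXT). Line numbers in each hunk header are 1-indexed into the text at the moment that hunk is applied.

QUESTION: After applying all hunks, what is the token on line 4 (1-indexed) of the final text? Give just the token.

Hunk 1: at line 3 remove [ogaaf] add [hnx] -> 7 lines: klkaj djb xzr scsrj hnx xval khu
Hunk 2: at line 5 remove [xval] add [arm,vqj,adzfa] -> 9 lines: klkaj djb xzr scsrj hnx arm vqj adzfa khu
Hunk 3: at line 3 remove [scsrj,hnx,arm] add [sjx] -> 7 lines: klkaj djb xzr sjx vqj adzfa khu
Final line 4: sjx

Answer: sjx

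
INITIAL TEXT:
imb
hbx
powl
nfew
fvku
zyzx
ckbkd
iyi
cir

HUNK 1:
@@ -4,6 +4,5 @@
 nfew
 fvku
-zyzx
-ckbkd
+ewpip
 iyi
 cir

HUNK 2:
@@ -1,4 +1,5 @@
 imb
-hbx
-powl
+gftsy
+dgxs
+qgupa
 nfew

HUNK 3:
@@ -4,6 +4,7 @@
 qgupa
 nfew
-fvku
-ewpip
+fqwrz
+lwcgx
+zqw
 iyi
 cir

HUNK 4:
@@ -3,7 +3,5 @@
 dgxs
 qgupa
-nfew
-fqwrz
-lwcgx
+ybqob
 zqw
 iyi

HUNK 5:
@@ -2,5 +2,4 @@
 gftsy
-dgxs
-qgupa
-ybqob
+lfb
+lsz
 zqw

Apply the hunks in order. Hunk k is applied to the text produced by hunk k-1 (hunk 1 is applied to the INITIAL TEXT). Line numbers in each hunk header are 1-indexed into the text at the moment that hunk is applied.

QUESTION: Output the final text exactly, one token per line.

Hunk 1: at line 4 remove [zyzx,ckbkd] add [ewpip] -> 8 lines: imb hbx powl nfew fvku ewpip iyi cir
Hunk 2: at line 1 remove [hbx,powl] add [gftsy,dgxs,qgupa] -> 9 lines: imb gftsy dgxs qgupa nfew fvku ewpip iyi cir
Hunk 3: at line 4 remove [fvku,ewpip] add [fqwrz,lwcgx,zqw] -> 10 lines: imb gftsy dgxs qgupa nfew fqwrz lwcgx zqw iyi cir
Hunk 4: at line 3 remove [nfew,fqwrz,lwcgx] add [ybqob] -> 8 lines: imb gftsy dgxs qgupa ybqob zqw iyi cir
Hunk 5: at line 2 remove [dgxs,qgupa,ybqob] add [lfb,lsz] -> 7 lines: imb gftsy lfb lsz zqw iyi cir

Answer: imb
gftsy
lfb
lsz
zqw
iyi
cir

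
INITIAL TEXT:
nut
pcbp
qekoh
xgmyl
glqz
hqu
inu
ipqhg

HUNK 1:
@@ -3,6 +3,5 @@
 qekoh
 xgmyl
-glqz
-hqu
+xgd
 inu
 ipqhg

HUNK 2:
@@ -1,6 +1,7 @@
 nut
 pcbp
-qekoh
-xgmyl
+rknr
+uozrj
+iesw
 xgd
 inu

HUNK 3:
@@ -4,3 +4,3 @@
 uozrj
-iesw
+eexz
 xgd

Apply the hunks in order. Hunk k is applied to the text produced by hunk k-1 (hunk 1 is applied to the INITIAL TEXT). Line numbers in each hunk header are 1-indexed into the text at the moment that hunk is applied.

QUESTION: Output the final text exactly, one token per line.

Hunk 1: at line 3 remove [glqz,hqu] add [xgd] -> 7 lines: nut pcbp qekoh xgmyl xgd inu ipqhg
Hunk 2: at line 1 remove [qekoh,xgmyl] add [rknr,uozrj,iesw] -> 8 lines: nut pcbp rknr uozrj iesw xgd inu ipqhg
Hunk 3: at line 4 remove [iesw] add [eexz] -> 8 lines: nut pcbp rknr uozrj eexz xgd inu ipqhg

Answer: nut
pcbp
rknr
uozrj
eexz
xgd
inu
ipqhg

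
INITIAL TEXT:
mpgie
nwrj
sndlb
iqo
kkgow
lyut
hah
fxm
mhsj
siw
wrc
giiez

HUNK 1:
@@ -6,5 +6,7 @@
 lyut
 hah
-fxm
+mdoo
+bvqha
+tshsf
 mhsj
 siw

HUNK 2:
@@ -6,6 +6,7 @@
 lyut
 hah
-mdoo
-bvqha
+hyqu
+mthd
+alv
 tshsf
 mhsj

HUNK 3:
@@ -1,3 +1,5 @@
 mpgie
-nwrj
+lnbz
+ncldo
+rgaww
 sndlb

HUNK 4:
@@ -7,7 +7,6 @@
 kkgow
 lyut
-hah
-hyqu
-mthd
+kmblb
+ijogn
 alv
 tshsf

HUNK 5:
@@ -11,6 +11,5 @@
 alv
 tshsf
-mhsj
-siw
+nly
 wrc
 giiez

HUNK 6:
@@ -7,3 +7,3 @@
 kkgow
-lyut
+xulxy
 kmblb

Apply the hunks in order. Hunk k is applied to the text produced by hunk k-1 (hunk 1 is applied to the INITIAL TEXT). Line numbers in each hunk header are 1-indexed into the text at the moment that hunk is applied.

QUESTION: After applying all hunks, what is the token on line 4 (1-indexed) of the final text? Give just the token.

Hunk 1: at line 6 remove [fxm] add [mdoo,bvqha,tshsf] -> 14 lines: mpgie nwrj sndlb iqo kkgow lyut hah mdoo bvqha tshsf mhsj siw wrc giiez
Hunk 2: at line 6 remove [mdoo,bvqha] add [hyqu,mthd,alv] -> 15 lines: mpgie nwrj sndlb iqo kkgow lyut hah hyqu mthd alv tshsf mhsj siw wrc giiez
Hunk 3: at line 1 remove [nwrj] add [lnbz,ncldo,rgaww] -> 17 lines: mpgie lnbz ncldo rgaww sndlb iqo kkgow lyut hah hyqu mthd alv tshsf mhsj siw wrc giiez
Hunk 4: at line 7 remove [hah,hyqu,mthd] add [kmblb,ijogn] -> 16 lines: mpgie lnbz ncldo rgaww sndlb iqo kkgow lyut kmblb ijogn alv tshsf mhsj siw wrc giiez
Hunk 5: at line 11 remove [mhsj,siw] add [nly] -> 15 lines: mpgie lnbz ncldo rgaww sndlb iqo kkgow lyut kmblb ijogn alv tshsf nly wrc giiez
Hunk 6: at line 7 remove [lyut] add [xulxy] -> 15 lines: mpgie lnbz ncldo rgaww sndlb iqo kkgow xulxy kmblb ijogn alv tshsf nly wrc giiez
Final line 4: rgaww

Answer: rgaww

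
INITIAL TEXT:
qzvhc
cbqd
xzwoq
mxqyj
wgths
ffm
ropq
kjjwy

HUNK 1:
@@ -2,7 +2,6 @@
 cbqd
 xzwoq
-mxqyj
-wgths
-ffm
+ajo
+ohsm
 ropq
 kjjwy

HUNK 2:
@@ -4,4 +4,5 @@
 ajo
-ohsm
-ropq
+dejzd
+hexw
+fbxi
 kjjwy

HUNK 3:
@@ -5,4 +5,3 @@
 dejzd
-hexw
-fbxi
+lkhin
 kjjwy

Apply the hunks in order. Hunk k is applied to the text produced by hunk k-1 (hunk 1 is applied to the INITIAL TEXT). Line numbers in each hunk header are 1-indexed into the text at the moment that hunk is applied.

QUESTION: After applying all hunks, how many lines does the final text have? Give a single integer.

Answer: 7

Derivation:
Hunk 1: at line 2 remove [mxqyj,wgths,ffm] add [ajo,ohsm] -> 7 lines: qzvhc cbqd xzwoq ajo ohsm ropq kjjwy
Hunk 2: at line 4 remove [ohsm,ropq] add [dejzd,hexw,fbxi] -> 8 lines: qzvhc cbqd xzwoq ajo dejzd hexw fbxi kjjwy
Hunk 3: at line 5 remove [hexw,fbxi] add [lkhin] -> 7 lines: qzvhc cbqd xzwoq ajo dejzd lkhin kjjwy
Final line count: 7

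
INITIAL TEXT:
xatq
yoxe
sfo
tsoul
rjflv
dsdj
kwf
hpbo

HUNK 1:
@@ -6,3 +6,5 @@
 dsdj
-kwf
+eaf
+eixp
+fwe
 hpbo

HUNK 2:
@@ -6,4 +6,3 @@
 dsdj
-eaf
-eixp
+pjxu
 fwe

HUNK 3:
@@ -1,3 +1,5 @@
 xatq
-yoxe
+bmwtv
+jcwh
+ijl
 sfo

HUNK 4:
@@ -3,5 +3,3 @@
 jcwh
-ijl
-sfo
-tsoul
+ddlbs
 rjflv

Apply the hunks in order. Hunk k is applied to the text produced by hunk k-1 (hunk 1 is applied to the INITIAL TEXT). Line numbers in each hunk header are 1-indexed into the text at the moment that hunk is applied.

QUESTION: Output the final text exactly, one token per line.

Hunk 1: at line 6 remove [kwf] add [eaf,eixp,fwe] -> 10 lines: xatq yoxe sfo tsoul rjflv dsdj eaf eixp fwe hpbo
Hunk 2: at line 6 remove [eaf,eixp] add [pjxu] -> 9 lines: xatq yoxe sfo tsoul rjflv dsdj pjxu fwe hpbo
Hunk 3: at line 1 remove [yoxe] add [bmwtv,jcwh,ijl] -> 11 lines: xatq bmwtv jcwh ijl sfo tsoul rjflv dsdj pjxu fwe hpbo
Hunk 4: at line 3 remove [ijl,sfo,tsoul] add [ddlbs] -> 9 lines: xatq bmwtv jcwh ddlbs rjflv dsdj pjxu fwe hpbo

Answer: xatq
bmwtv
jcwh
ddlbs
rjflv
dsdj
pjxu
fwe
hpbo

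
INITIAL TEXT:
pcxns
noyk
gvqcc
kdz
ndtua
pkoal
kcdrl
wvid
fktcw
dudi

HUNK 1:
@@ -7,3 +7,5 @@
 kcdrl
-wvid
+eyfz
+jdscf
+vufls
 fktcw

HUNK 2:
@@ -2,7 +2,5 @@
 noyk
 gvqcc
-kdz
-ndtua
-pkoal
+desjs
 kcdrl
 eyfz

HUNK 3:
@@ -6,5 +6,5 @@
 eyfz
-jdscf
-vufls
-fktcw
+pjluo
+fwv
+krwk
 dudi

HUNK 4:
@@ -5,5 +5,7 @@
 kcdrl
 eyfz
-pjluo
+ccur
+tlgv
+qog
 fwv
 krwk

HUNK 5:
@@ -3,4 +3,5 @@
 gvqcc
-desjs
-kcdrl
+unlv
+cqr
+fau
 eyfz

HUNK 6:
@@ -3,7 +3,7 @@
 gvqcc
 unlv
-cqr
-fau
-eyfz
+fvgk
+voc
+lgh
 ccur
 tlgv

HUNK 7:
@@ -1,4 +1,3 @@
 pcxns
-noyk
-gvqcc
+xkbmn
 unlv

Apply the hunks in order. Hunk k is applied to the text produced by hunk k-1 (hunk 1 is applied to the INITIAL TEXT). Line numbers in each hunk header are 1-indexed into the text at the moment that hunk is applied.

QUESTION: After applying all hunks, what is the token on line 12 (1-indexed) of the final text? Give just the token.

Answer: dudi

Derivation:
Hunk 1: at line 7 remove [wvid] add [eyfz,jdscf,vufls] -> 12 lines: pcxns noyk gvqcc kdz ndtua pkoal kcdrl eyfz jdscf vufls fktcw dudi
Hunk 2: at line 2 remove [kdz,ndtua,pkoal] add [desjs] -> 10 lines: pcxns noyk gvqcc desjs kcdrl eyfz jdscf vufls fktcw dudi
Hunk 3: at line 6 remove [jdscf,vufls,fktcw] add [pjluo,fwv,krwk] -> 10 lines: pcxns noyk gvqcc desjs kcdrl eyfz pjluo fwv krwk dudi
Hunk 4: at line 5 remove [pjluo] add [ccur,tlgv,qog] -> 12 lines: pcxns noyk gvqcc desjs kcdrl eyfz ccur tlgv qog fwv krwk dudi
Hunk 5: at line 3 remove [desjs,kcdrl] add [unlv,cqr,fau] -> 13 lines: pcxns noyk gvqcc unlv cqr fau eyfz ccur tlgv qog fwv krwk dudi
Hunk 6: at line 3 remove [cqr,fau,eyfz] add [fvgk,voc,lgh] -> 13 lines: pcxns noyk gvqcc unlv fvgk voc lgh ccur tlgv qog fwv krwk dudi
Hunk 7: at line 1 remove [noyk,gvqcc] add [xkbmn] -> 12 lines: pcxns xkbmn unlv fvgk voc lgh ccur tlgv qog fwv krwk dudi
Final line 12: dudi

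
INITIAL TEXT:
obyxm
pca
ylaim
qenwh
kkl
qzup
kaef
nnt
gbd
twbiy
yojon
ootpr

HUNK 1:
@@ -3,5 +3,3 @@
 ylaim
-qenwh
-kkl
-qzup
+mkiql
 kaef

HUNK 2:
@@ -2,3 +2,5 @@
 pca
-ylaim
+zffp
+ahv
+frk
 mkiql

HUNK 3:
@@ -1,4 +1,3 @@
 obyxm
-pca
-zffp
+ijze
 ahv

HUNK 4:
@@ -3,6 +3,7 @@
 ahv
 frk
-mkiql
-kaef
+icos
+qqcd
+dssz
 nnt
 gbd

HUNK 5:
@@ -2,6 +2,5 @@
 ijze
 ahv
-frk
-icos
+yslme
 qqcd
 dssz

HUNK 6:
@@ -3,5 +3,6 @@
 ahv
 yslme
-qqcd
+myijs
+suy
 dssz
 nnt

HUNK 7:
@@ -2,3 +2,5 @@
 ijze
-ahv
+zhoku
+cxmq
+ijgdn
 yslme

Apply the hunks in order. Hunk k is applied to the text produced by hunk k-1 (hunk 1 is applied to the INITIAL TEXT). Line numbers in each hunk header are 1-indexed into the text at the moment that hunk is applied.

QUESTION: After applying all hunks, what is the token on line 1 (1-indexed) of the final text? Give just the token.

Answer: obyxm

Derivation:
Hunk 1: at line 3 remove [qenwh,kkl,qzup] add [mkiql] -> 10 lines: obyxm pca ylaim mkiql kaef nnt gbd twbiy yojon ootpr
Hunk 2: at line 2 remove [ylaim] add [zffp,ahv,frk] -> 12 lines: obyxm pca zffp ahv frk mkiql kaef nnt gbd twbiy yojon ootpr
Hunk 3: at line 1 remove [pca,zffp] add [ijze] -> 11 lines: obyxm ijze ahv frk mkiql kaef nnt gbd twbiy yojon ootpr
Hunk 4: at line 3 remove [mkiql,kaef] add [icos,qqcd,dssz] -> 12 lines: obyxm ijze ahv frk icos qqcd dssz nnt gbd twbiy yojon ootpr
Hunk 5: at line 2 remove [frk,icos] add [yslme] -> 11 lines: obyxm ijze ahv yslme qqcd dssz nnt gbd twbiy yojon ootpr
Hunk 6: at line 3 remove [qqcd] add [myijs,suy] -> 12 lines: obyxm ijze ahv yslme myijs suy dssz nnt gbd twbiy yojon ootpr
Hunk 7: at line 2 remove [ahv] add [zhoku,cxmq,ijgdn] -> 14 lines: obyxm ijze zhoku cxmq ijgdn yslme myijs suy dssz nnt gbd twbiy yojon ootpr
Final line 1: obyxm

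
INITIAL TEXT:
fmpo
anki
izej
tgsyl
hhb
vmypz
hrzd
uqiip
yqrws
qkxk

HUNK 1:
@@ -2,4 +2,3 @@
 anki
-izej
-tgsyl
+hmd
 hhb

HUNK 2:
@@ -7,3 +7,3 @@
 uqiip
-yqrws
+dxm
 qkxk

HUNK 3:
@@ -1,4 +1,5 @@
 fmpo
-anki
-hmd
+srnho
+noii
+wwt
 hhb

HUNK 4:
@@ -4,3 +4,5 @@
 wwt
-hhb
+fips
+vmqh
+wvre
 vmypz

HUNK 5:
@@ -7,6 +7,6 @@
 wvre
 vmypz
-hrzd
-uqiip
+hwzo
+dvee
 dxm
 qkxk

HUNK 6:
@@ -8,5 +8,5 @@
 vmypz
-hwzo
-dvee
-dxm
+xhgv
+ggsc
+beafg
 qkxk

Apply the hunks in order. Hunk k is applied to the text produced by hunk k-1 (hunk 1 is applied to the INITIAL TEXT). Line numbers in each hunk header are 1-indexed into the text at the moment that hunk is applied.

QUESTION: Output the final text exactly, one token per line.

Hunk 1: at line 2 remove [izej,tgsyl] add [hmd] -> 9 lines: fmpo anki hmd hhb vmypz hrzd uqiip yqrws qkxk
Hunk 2: at line 7 remove [yqrws] add [dxm] -> 9 lines: fmpo anki hmd hhb vmypz hrzd uqiip dxm qkxk
Hunk 3: at line 1 remove [anki,hmd] add [srnho,noii,wwt] -> 10 lines: fmpo srnho noii wwt hhb vmypz hrzd uqiip dxm qkxk
Hunk 4: at line 4 remove [hhb] add [fips,vmqh,wvre] -> 12 lines: fmpo srnho noii wwt fips vmqh wvre vmypz hrzd uqiip dxm qkxk
Hunk 5: at line 7 remove [hrzd,uqiip] add [hwzo,dvee] -> 12 lines: fmpo srnho noii wwt fips vmqh wvre vmypz hwzo dvee dxm qkxk
Hunk 6: at line 8 remove [hwzo,dvee,dxm] add [xhgv,ggsc,beafg] -> 12 lines: fmpo srnho noii wwt fips vmqh wvre vmypz xhgv ggsc beafg qkxk

Answer: fmpo
srnho
noii
wwt
fips
vmqh
wvre
vmypz
xhgv
ggsc
beafg
qkxk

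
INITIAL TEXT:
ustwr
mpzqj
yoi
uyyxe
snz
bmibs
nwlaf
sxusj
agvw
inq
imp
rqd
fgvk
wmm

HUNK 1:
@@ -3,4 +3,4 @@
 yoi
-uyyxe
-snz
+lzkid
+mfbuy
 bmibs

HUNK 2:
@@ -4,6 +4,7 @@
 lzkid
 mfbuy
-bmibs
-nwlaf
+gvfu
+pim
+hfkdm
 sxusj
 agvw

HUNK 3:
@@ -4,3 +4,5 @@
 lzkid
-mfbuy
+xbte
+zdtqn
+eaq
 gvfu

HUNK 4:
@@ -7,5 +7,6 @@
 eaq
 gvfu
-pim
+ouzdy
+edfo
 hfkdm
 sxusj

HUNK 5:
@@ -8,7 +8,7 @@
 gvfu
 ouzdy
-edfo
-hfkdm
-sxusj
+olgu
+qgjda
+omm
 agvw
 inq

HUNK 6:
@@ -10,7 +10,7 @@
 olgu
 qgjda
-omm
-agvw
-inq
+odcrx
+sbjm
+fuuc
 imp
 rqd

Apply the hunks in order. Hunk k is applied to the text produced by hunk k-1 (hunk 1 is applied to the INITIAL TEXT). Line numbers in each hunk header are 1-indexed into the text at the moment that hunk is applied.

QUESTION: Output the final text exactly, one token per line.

Hunk 1: at line 3 remove [uyyxe,snz] add [lzkid,mfbuy] -> 14 lines: ustwr mpzqj yoi lzkid mfbuy bmibs nwlaf sxusj agvw inq imp rqd fgvk wmm
Hunk 2: at line 4 remove [bmibs,nwlaf] add [gvfu,pim,hfkdm] -> 15 lines: ustwr mpzqj yoi lzkid mfbuy gvfu pim hfkdm sxusj agvw inq imp rqd fgvk wmm
Hunk 3: at line 4 remove [mfbuy] add [xbte,zdtqn,eaq] -> 17 lines: ustwr mpzqj yoi lzkid xbte zdtqn eaq gvfu pim hfkdm sxusj agvw inq imp rqd fgvk wmm
Hunk 4: at line 7 remove [pim] add [ouzdy,edfo] -> 18 lines: ustwr mpzqj yoi lzkid xbte zdtqn eaq gvfu ouzdy edfo hfkdm sxusj agvw inq imp rqd fgvk wmm
Hunk 5: at line 8 remove [edfo,hfkdm,sxusj] add [olgu,qgjda,omm] -> 18 lines: ustwr mpzqj yoi lzkid xbte zdtqn eaq gvfu ouzdy olgu qgjda omm agvw inq imp rqd fgvk wmm
Hunk 6: at line 10 remove [omm,agvw,inq] add [odcrx,sbjm,fuuc] -> 18 lines: ustwr mpzqj yoi lzkid xbte zdtqn eaq gvfu ouzdy olgu qgjda odcrx sbjm fuuc imp rqd fgvk wmm

Answer: ustwr
mpzqj
yoi
lzkid
xbte
zdtqn
eaq
gvfu
ouzdy
olgu
qgjda
odcrx
sbjm
fuuc
imp
rqd
fgvk
wmm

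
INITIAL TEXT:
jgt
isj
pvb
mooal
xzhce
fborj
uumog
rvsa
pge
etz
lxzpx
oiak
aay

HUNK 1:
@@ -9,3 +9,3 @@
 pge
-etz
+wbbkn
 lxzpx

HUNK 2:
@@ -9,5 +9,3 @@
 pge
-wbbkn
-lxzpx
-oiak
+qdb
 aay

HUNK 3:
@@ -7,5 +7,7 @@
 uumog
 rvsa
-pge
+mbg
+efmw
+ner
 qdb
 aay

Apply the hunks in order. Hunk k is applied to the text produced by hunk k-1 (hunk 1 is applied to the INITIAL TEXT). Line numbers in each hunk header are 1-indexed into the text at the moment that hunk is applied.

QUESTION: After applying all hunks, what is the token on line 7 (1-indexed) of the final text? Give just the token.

Hunk 1: at line 9 remove [etz] add [wbbkn] -> 13 lines: jgt isj pvb mooal xzhce fborj uumog rvsa pge wbbkn lxzpx oiak aay
Hunk 2: at line 9 remove [wbbkn,lxzpx,oiak] add [qdb] -> 11 lines: jgt isj pvb mooal xzhce fborj uumog rvsa pge qdb aay
Hunk 3: at line 7 remove [pge] add [mbg,efmw,ner] -> 13 lines: jgt isj pvb mooal xzhce fborj uumog rvsa mbg efmw ner qdb aay
Final line 7: uumog

Answer: uumog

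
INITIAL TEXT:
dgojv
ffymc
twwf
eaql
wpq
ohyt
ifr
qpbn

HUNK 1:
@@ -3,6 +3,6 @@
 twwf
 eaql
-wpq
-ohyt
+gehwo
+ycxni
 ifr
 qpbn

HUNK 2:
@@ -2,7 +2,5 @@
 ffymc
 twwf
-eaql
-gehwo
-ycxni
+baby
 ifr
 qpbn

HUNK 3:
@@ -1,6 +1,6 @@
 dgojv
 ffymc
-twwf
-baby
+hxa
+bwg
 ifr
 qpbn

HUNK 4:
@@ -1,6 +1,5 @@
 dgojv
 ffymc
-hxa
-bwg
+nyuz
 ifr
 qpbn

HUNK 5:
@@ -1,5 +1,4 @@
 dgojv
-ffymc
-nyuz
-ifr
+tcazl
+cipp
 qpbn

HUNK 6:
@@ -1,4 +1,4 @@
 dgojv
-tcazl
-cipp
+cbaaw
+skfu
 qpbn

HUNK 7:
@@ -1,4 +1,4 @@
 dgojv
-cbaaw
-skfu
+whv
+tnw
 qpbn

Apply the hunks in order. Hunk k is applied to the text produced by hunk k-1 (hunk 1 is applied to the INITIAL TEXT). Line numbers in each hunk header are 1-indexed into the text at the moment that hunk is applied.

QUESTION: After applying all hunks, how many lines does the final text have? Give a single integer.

Hunk 1: at line 3 remove [wpq,ohyt] add [gehwo,ycxni] -> 8 lines: dgojv ffymc twwf eaql gehwo ycxni ifr qpbn
Hunk 2: at line 2 remove [eaql,gehwo,ycxni] add [baby] -> 6 lines: dgojv ffymc twwf baby ifr qpbn
Hunk 3: at line 1 remove [twwf,baby] add [hxa,bwg] -> 6 lines: dgojv ffymc hxa bwg ifr qpbn
Hunk 4: at line 1 remove [hxa,bwg] add [nyuz] -> 5 lines: dgojv ffymc nyuz ifr qpbn
Hunk 5: at line 1 remove [ffymc,nyuz,ifr] add [tcazl,cipp] -> 4 lines: dgojv tcazl cipp qpbn
Hunk 6: at line 1 remove [tcazl,cipp] add [cbaaw,skfu] -> 4 lines: dgojv cbaaw skfu qpbn
Hunk 7: at line 1 remove [cbaaw,skfu] add [whv,tnw] -> 4 lines: dgojv whv tnw qpbn
Final line count: 4

Answer: 4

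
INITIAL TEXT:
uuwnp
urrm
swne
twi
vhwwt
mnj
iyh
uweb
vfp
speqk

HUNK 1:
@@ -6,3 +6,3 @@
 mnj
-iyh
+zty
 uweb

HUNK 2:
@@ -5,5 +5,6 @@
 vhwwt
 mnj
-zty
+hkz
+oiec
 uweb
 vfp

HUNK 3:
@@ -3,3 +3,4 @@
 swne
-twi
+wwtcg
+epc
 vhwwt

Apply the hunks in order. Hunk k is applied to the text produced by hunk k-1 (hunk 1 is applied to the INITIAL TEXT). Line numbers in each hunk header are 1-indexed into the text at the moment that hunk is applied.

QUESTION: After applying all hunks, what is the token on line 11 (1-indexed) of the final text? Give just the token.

Answer: vfp

Derivation:
Hunk 1: at line 6 remove [iyh] add [zty] -> 10 lines: uuwnp urrm swne twi vhwwt mnj zty uweb vfp speqk
Hunk 2: at line 5 remove [zty] add [hkz,oiec] -> 11 lines: uuwnp urrm swne twi vhwwt mnj hkz oiec uweb vfp speqk
Hunk 3: at line 3 remove [twi] add [wwtcg,epc] -> 12 lines: uuwnp urrm swne wwtcg epc vhwwt mnj hkz oiec uweb vfp speqk
Final line 11: vfp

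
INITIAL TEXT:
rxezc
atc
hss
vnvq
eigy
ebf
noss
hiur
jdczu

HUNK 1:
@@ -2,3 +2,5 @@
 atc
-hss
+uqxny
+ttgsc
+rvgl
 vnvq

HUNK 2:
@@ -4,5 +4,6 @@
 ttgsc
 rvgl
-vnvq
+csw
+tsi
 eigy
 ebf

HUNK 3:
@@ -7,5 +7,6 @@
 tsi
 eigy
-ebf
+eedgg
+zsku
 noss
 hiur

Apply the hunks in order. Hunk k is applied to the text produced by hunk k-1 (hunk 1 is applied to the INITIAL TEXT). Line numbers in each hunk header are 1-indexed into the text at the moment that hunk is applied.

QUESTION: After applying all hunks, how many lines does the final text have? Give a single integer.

Answer: 13

Derivation:
Hunk 1: at line 2 remove [hss] add [uqxny,ttgsc,rvgl] -> 11 lines: rxezc atc uqxny ttgsc rvgl vnvq eigy ebf noss hiur jdczu
Hunk 2: at line 4 remove [vnvq] add [csw,tsi] -> 12 lines: rxezc atc uqxny ttgsc rvgl csw tsi eigy ebf noss hiur jdczu
Hunk 3: at line 7 remove [ebf] add [eedgg,zsku] -> 13 lines: rxezc atc uqxny ttgsc rvgl csw tsi eigy eedgg zsku noss hiur jdczu
Final line count: 13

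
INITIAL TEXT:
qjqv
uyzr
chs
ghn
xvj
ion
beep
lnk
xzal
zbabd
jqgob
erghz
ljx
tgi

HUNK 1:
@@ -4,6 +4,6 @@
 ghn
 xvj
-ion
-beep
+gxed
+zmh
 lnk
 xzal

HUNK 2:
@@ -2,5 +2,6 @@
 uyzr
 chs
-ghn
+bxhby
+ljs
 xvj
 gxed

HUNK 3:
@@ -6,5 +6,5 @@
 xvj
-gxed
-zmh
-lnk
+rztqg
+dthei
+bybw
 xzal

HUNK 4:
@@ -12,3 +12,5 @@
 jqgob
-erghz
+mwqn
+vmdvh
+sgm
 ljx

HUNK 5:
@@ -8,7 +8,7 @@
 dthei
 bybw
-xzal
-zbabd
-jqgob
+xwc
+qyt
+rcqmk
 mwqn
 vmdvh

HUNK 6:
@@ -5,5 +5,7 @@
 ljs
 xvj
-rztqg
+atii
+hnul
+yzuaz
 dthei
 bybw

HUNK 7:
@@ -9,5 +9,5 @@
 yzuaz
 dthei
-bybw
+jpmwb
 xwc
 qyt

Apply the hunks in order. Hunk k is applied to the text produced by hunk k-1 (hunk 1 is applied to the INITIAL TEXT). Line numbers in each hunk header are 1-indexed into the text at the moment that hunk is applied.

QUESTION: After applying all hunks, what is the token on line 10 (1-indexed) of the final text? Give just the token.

Hunk 1: at line 4 remove [ion,beep] add [gxed,zmh] -> 14 lines: qjqv uyzr chs ghn xvj gxed zmh lnk xzal zbabd jqgob erghz ljx tgi
Hunk 2: at line 2 remove [ghn] add [bxhby,ljs] -> 15 lines: qjqv uyzr chs bxhby ljs xvj gxed zmh lnk xzal zbabd jqgob erghz ljx tgi
Hunk 3: at line 6 remove [gxed,zmh,lnk] add [rztqg,dthei,bybw] -> 15 lines: qjqv uyzr chs bxhby ljs xvj rztqg dthei bybw xzal zbabd jqgob erghz ljx tgi
Hunk 4: at line 12 remove [erghz] add [mwqn,vmdvh,sgm] -> 17 lines: qjqv uyzr chs bxhby ljs xvj rztqg dthei bybw xzal zbabd jqgob mwqn vmdvh sgm ljx tgi
Hunk 5: at line 8 remove [xzal,zbabd,jqgob] add [xwc,qyt,rcqmk] -> 17 lines: qjqv uyzr chs bxhby ljs xvj rztqg dthei bybw xwc qyt rcqmk mwqn vmdvh sgm ljx tgi
Hunk 6: at line 5 remove [rztqg] add [atii,hnul,yzuaz] -> 19 lines: qjqv uyzr chs bxhby ljs xvj atii hnul yzuaz dthei bybw xwc qyt rcqmk mwqn vmdvh sgm ljx tgi
Hunk 7: at line 9 remove [bybw] add [jpmwb] -> 19 lines: qjqv uyzr chs bxhby ljs xvj atii hnul yzuaz dthei jpmwb xwc qyt rcqmk mwqn vmdvh sgm ljx tgi
Final line 10: dthei

Answer: dthei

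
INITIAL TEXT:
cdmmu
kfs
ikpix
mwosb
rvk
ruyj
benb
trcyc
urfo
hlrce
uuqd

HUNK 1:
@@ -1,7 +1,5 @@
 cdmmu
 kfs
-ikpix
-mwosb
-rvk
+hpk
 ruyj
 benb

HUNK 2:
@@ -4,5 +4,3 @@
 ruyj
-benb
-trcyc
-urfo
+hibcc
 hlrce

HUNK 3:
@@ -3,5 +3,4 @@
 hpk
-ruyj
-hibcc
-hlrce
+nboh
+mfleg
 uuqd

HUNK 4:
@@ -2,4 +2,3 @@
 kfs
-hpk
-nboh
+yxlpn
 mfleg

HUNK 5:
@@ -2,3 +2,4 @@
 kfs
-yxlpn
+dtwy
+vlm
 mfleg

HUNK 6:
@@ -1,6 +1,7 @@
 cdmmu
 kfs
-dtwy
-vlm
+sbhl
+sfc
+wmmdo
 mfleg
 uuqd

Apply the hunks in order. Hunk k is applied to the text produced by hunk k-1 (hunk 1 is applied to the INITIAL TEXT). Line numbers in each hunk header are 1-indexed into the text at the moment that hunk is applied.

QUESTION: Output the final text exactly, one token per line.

Answer: cdmmu
kfs
sbhl
sfc
wmmdo
mfleg
uuqd

Derivation:
Hunk 1: at line 1 remove [ikpix,mwosb,rvk] add [hpk] -> 9 lines: cdmmu kfs hpk ruyj benb trcyc urfo hlrce uuqd
Hunk 2: at line 4 remove [benb,trcyc,urfo] add [hibcc] -> 7 lines: cdmmu kfs hpk ruyj hibcc hlrce uuqd
Hunk 3: at line 3 remove [ruyj,hibcc,hlrce] add [nboh,mfleg] -> 6 lines: cdmmu kfs hpk nboh mfleg uuqd
Hunk 4: at line 2 remove [hpk,nboh] add [yxlpn] -> 5 lines: cdmmu kfs yxlpn mfleg uuqd
Hunk 5: at line 2 remove [yxlpn] add [dtwy,vlm] -> 6 lines: cdmmu kfs dtwy vlm mfleg uuqd
Hunk 6: at line 1 remove [dtwy,vlm] add [sbhl,sfc,wmmdo] -> 7 lines: cdmmu kfs sbhl sfc wmmdo mfleg uuqd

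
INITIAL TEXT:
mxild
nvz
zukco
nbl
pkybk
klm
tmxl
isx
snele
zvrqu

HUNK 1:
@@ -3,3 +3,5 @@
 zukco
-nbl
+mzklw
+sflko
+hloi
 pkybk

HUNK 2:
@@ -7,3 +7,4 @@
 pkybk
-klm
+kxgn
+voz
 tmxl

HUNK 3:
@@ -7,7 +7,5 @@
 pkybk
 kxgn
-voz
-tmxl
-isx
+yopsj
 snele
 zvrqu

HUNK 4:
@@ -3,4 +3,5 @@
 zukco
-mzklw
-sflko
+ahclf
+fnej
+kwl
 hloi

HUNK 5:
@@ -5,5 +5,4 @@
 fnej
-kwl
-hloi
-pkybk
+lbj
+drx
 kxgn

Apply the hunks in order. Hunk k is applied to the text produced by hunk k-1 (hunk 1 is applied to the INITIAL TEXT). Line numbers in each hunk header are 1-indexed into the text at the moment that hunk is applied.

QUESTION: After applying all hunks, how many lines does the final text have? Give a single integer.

Answer: 11

Derivation:
Hunk 1: at line 3 remove [nbl] add [mzklw,sflko,hloi] -> 12 lines: mxild nvz zukco mzklw sflko hloi pkybk klm tmxl isx snele zvrqu
Hunk 2: at line 7 remove [klm] add [kxgn,voz] -> 13 lines: mxild nvz zukco mzklw sflko hloi pkybk kxgn voz tmxl isx snele zvrqu
Hunk 3: at line 7 remove [voz,tmxl,isx] add [yopsj] -> 11 lines: mxild nvz zukco mzklw sflko hloi pkybk kxgn yopsj snele zvrqu
Hunk 4: at line 3 remove [mzklw,sflko] add [ahclf,fnej,kwl] -> 12 lines: mxild nvz zukco ahclf fnej kwl hloi pkybk kxgn yopsj snele zvrqu
Hunk 5: at line 5 remove [kwl,hloi,pkybk] add [lbj,drx] -> 11 lines: mxild nvz zukco ahclf fnej lbj drx kxgn yopsj snele zvrqu
Final line count: 11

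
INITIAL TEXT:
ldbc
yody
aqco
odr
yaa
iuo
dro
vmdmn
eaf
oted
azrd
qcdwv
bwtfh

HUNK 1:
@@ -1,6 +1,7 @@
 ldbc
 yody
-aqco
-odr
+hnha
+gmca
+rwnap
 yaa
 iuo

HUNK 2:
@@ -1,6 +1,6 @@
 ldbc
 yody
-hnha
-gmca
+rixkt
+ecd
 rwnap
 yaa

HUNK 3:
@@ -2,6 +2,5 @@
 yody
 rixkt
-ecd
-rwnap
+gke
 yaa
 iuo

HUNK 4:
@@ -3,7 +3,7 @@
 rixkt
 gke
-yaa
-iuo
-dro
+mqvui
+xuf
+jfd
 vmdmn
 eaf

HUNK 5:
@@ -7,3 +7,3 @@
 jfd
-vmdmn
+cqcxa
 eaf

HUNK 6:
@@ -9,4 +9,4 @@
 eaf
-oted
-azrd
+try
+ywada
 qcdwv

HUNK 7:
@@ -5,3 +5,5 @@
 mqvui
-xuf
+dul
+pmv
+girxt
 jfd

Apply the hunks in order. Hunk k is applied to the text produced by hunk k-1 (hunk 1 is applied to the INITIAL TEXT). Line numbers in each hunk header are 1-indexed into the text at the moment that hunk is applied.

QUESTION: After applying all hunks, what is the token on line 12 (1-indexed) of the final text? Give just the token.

Hunk 1: at line 1 remove [aqco,odr] add [hnha,gmca,rwnap] -> 14 lines: ldbc yody hnha gmca rwnap yaa iuo dro vmdmn eaf oted azrd qcdwv bwtfh
Hunk 2: at line 1 remove [hnha,gmca] add [rixkt,ecd] -> 14 lines: ldbc yody rixkt ecd rwnap yaa iuo dro vmdmn eaf oted azrd qcdwv bwtfh
Hunk 3: at line 2 remove [ecd,rwnap] add [gke] -> 13 lines: ldbc yody rixkt gke yaa iuo dro vmdmn eaf oted azrd qcdwv bwtfh
Hunk 4: at line 3 remove [yaa,iuo,dro] add [mqvui,xuf,jfd] -> 13 lines: ldbc yody rixkt gke mqvui xuf jfd vmdmn eaf oted azrd qcdwv bwtfh
Hunk 5: at line 7 remove [vmdmn] add [cqcxa] -> 13 lines: ldbc yody rixkt gke mqvui xuf jfd cqcxa eaf oted azrd qcdwv bwtfh
Hunk 6: at line 9 remove [oted,azrd] add [try,ywada] -> 13 lines: ldbc yody rixkt gke mqvui xuf jfd cqcxa eaf try ywada qcdwv bwtfh
Hunk 7: at line 5 remove [xuf] add [dul,pmv,girxt] -> 15 lines: ldbc yody rixkt gke mqvui dul pmv girxt jfd cqcxa eaf try ywada qcdwv bwtfh
Final line 12: try

Answer: try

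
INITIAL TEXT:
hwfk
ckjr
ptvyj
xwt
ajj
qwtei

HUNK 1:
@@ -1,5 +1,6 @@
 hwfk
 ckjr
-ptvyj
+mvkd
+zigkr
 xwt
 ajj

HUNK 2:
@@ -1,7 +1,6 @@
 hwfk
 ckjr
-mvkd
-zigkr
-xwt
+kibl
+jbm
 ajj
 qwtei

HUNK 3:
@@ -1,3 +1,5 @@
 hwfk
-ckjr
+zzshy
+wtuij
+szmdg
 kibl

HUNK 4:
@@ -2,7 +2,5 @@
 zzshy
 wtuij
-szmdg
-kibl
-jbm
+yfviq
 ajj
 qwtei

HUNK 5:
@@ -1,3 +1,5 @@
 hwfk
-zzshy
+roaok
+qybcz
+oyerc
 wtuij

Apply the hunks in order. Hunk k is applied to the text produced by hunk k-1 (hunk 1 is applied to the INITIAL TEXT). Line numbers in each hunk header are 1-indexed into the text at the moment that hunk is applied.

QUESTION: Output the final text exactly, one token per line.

Answer: hwfk
roaok
qybcz
oyerc
wtuij
yfviq
ajj
qwtei

Derivation:
Hunk 1: at line 1 remove [ptvyj] add [mvkd,zigkr] -> 7 lines: hwfk ckjr mvkd zigkr xwt ajj qwtei
Hunk 2: at line 1 remove [mvkd,zigkr,xwt] add [kibl,jbm] -> 6 lines: hwfk ckjr kibl jbm ajj qwtei
Hunk 3: at line 1 remove [ckjr] add [zzshy,wtuij,szmdg] -> 8 lines: hwfk zzshy wtuij szmdg kibl jbm ajj qwtei
Hunk 4: at line 2 remove [szmdg,kibl,jbm] add [yfviq] -> 6 lines: hwfk zzshy wtuij yfviq ajj qwtei
Hunk 5: at line 1 remove [zzshy] add [roaok,qybcz,oyerc] -> 8 lines: hwfk roaok qybcz oyerc wtuij yfviq ajj qwtei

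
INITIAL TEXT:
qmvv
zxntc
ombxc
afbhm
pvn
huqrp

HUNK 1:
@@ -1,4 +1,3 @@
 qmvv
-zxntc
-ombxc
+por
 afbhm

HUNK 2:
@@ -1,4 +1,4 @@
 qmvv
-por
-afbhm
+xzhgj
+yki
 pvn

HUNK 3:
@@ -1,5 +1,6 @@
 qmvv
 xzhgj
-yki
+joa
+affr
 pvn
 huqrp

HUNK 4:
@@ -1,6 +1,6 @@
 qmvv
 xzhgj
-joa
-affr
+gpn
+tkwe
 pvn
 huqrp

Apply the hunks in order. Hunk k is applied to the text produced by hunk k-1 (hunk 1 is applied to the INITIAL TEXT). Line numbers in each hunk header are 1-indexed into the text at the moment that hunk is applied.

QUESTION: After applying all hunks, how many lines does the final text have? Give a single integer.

Hunk 1: at line 1 remove [zxntc,ombxc] add [por] -> 5 lines: qmvv por afbhm pvn huqrp
Hunk 2: at line 1 remove [por,afbhm] add [xzhgj,yki] -> 5 lines: qmvv xzhgj yki pvn huqrp
Hunk 3: at line 1 remove [yki] add [joa,affr] -> 6 lines: qmvv xzhgj joa affr pvn huqrp
Hunk 4: at line 1 remove [joa,affr] add [gpn,tkwe] -> 6 lines: qmvv xzhgj gpn tkwe pvn huqrp
Final line count: 6

Answer: 6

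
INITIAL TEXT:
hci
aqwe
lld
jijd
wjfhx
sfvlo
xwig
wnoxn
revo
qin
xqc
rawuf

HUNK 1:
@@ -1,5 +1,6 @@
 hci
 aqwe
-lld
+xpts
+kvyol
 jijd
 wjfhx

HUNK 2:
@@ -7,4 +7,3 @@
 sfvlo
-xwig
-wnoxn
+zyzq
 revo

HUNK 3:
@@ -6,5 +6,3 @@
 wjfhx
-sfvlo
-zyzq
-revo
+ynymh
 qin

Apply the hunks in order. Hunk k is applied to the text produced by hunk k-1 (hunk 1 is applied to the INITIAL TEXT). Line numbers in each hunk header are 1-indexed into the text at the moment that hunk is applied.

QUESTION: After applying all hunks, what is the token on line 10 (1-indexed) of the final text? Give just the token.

Answer: rawuf

Derivation:
Hunk 1: at line 1 remove [lld] add [xpts,kvyol] -> 13 lines: hci aqwe xpts kvyol jijd wjfhx sfvlo xwig wnoxn revo qin xqc rawuf
Hunk 2: at line 7 remove [xwig,wnoxn] add [zyzq] -> 12 lines: hci aqwe xpts kvyol jijd wjfhx sfvlo zyzq revo qin xqc rawuf
Hunk 3: at line 6 remove [sfvlo,zyzq,revo] add [ynymh] -> 10 lines: hci aqwe xpts kvyol jijd wjfhx ynymh qin xqc rawuf
Final line 10: rawuf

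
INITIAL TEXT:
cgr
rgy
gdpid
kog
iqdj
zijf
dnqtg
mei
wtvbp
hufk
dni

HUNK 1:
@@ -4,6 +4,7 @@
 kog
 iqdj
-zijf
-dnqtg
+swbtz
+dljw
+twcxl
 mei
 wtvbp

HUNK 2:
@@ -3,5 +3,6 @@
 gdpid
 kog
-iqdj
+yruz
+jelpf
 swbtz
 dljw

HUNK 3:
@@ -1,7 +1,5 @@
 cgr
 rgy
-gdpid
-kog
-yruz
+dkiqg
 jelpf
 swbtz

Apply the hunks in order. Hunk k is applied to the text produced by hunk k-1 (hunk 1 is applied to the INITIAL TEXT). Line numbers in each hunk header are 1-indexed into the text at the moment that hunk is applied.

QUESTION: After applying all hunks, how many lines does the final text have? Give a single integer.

Hunk 1: at line 4 remove [zijf,dnqtg] add [swbtz,dljw,twcxl] -> 12 lines: cgr rgy gdpid kog iqdj swbtz dljw twcxl mei wtvbp hufk dni
Hunk 2: at line 3 remove [iqdj] add [yruz,jelpf] -> 13 lines: cgr rgy gdpid kog yruz jelpf swbtz dljw twcxl mei wtvbp hufk dni
Hunk 3: at line 1 remove [gdpid,kog,yruz] add [dkiqg] -> 11 lines: cgr rgy dkiqg jelpf swbtz dljw twcxl mei wtvbp hufk dni
Final line count: 11

Answer: 11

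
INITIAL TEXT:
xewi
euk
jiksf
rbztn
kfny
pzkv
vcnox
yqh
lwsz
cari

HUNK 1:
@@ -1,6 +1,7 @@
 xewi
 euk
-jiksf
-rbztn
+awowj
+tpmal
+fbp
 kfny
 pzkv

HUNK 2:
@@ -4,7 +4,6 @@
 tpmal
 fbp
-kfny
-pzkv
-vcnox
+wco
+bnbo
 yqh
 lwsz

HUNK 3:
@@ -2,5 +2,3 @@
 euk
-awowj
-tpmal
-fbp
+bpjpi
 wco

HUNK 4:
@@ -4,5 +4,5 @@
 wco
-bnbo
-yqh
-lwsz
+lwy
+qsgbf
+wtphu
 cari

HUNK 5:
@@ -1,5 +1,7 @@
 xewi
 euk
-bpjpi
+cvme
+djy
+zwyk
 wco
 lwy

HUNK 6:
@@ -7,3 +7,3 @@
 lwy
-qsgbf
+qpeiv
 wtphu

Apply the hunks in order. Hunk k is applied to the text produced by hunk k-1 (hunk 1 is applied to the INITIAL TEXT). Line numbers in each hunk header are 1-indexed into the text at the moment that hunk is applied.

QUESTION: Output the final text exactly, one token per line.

Hunk 1: at line 1 remove [jiksf,rbztn] add [awowj,tpmal,fbp] -> 11 lines: xewi euk awowj tpmal fbp kfny pzkv vcnox yqh lwsz cari
Hunk 2: at line 4 remove [kfny,pzkv,vcnox] add [wco,bnbo] -> 10 lines: xewi euk awowj tpmal fbp wco bnbo yqh lwsz cari
Hunk 3: at line 2 remove [awowj,tpmal,fbp] add [bpjpi] -> 8 lines: xewi euk bpjpi wco bnbo yqh lwsz cari
Hunk 4: at line 4 remove [bnbo,yqh,lwsz] add [lwy,qsgbf,wtphu] -> 8 lines: xewi euk bpjpi wco lwy qsgbf wtphu cari
Hunk 5: at line 1 remove [bpjpi] add [cvme,djy,zwyk] -> 10 lines: xewi euk cvme djy zwyk wco lwy qsgbf wtphu cari
Hunk 6: at line 7 remove [qsgbf] add [qpeiv] -> 10 lines: xewi euk cvme djy zwyk wco lwy qpeiv wtphu cari

Answer: xewi
euk
cvme
djy
zwyk
wco
lwy
qpeiv
wtphu
cari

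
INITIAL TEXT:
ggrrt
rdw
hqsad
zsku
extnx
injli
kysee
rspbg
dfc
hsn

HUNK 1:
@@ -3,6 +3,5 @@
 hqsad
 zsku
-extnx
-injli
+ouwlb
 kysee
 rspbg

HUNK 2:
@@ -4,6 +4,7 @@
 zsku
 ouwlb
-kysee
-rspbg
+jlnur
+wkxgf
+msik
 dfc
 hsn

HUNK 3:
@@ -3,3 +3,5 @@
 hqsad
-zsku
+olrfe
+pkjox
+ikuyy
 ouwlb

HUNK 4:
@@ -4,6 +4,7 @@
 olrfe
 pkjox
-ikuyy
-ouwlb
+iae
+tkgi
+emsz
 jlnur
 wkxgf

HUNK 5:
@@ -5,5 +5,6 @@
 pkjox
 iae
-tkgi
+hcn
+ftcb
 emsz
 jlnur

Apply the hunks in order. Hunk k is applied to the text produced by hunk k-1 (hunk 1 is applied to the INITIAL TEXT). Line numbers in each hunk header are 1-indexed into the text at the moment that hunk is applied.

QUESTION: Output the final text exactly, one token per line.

Hunk 1: at line 3 remove [extnx,injli] add [ouwlb] -> 9 lines: ggrrt rdw hqsad zsku ouwlb kysee rspbg dfc hsn
Hunk 2: at line 4 remove [kysee,rspbg] add [jlnur,wkxgf,msik] -> 10 lines: ggrrt rdw hqsad zsku ouwlb jlnur wkxgf msik dfc hsn
Hunk 3: at line 3 remove [zsku] add [olrfe,pkjox,ikuyy] -> 12 lines: ggrrt rdw hqsad olrfe pkjox ikuyy ouwlb jlnur wkxgf msik dfc hsn
Hunk 4: at line 4 remove [ikuyy,ouwlb] add [iae,tkgi,emsz] -> 13 lines: ggrrt rdw hqsad olrfe pkjox iae tkgi emsz jlnur wkxgf msik dfc hsn
Hunk 5: at line 5 remove [tkgi] add [hcn,ftcb] -> 14 lines: ggrrt rdw hqsad olrfe pkjox iae hcn ftcb emsz jlnur wkxgf msik dfc hsn

Answer: ggrrt
rdw
hqsad
olrfe
pkjox
iae
hcn
ftcb
emsz
jlnur
wkxgf
msik
dfc
hsn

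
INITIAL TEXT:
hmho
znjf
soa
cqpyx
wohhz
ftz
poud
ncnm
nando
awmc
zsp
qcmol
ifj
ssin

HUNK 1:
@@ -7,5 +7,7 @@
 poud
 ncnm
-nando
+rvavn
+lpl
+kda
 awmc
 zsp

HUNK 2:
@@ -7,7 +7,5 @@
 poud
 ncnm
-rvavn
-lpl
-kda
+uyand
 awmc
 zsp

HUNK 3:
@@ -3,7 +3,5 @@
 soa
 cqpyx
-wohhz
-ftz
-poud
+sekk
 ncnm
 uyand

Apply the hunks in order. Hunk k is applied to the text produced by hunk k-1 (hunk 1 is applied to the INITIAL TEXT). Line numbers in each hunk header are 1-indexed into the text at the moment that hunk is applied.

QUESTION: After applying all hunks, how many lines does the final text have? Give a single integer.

Hunk 1: at line 7 remove [nando] add [rvavn,lpl,kda] -> 16 lines: hmho znjf soa cqpyx wohhz ftz poud ncnm rvavn lpl kda awmc zsp qcmol ifj ssin
Hunk 2: at line 7 remove [rvavn,lpl,kda] add [uyand] -> 14 lines: hmho znjf soa cqpyx wohhz ftz poud ncnm uyand awmc zsp qcmol ifj ssin
Hunk 3: at line 3 remove [wohhz,ftz,poud] add [sekk] -> 12 lines: hmho znjf soa cqpyx sekk ncnm uyand awmc zsp qcmol ifj ssin
Final line count: 12

Answer: 12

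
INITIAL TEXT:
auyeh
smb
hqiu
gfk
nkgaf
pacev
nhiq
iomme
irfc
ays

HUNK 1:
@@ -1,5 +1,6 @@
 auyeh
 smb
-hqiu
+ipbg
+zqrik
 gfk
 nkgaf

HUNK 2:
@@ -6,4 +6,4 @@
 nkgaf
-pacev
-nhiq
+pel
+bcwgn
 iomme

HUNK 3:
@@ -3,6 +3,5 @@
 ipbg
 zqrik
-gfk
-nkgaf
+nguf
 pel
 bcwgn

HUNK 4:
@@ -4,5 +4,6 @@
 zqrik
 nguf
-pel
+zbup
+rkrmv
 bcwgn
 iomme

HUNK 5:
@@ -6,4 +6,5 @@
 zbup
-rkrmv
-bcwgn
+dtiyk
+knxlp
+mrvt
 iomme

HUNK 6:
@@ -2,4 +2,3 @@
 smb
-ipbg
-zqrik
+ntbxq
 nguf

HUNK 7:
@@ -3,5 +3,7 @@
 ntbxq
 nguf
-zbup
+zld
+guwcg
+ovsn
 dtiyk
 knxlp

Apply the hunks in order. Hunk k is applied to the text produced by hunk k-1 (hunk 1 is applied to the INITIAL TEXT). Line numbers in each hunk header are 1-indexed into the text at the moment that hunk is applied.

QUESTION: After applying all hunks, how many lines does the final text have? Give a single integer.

Hunk 1: at line 1 remove [hqiu] add [ipbg,zqrik] -> 11 lines: auyeh smb ipbg zqrik gfk nkgaf pacev nhiq iomme irfc ays
Hunk 2: at line 6 remove [pacev,nhiq] add [pel,bcwgn] -> 11 lines: auyeh smb ipbg zqrik gfk nkgaf pel bcwgn iomme irfc ays
Hunk 3: at line 3 remove [gfk,nkgaf] add [nguf] -> 10 lines: auyeh smb ipbg zqrik nguf pel bcwgn iomme irfc ays
Hunk 4: at line 4 remove [pel] add [zbup,rkrmv] -> 11 lines: auyeh smb ipbg zqrik nguf zbup rkrmv bcwgn iomme irfc ays
Hunk 5: at line 6 remove [rkrmv,bcwgn] add [dtiyk,knxlp,mrvt] -> 12 lines: auyeh smb ipbg zqrik nguf zbup dtiyk knxlp mrvt iomme irfc ays
Hunk 6: at line 2 remove [ipbg,zqrik] add [ntbxq] -> 11 lines: auyeh smb ntbxq nguf zbup dtiyk knxlp mrvt iomme irfc ays
Hunk 7: at line 3 remove [zbup] add [zld,guwcg,ovsn] -> 13 lines: auyeh smb ntbxq nguf zld guwcg ovsn dtiyk knxlp mrvt iomme irfc ays
Final line count: 13

Answer: 13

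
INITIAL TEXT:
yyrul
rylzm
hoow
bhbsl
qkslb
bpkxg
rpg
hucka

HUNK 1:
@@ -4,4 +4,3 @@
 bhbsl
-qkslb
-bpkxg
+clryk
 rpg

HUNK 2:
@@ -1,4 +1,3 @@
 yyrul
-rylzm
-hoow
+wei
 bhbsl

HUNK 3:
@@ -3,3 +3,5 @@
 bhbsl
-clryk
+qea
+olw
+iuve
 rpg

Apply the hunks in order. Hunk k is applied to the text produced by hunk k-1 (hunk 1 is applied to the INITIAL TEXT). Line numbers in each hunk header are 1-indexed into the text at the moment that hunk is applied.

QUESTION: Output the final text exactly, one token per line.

Answer: yyrul
wei
bhbsl
qea
olw
iuve
rpg
hucka

Derivation:
Hunk 1: at line 4 remove [qkslb,bpkxg] add [clryk] -> 7 lines: yyrul rylzm hoow bhbsl clryk rpg hucka
Hunk 2: at line 1 remove [rylzm,hoow] add [wei] -> 6 lines: yyrul wei bhbsl clryk rpg hucka
Hunk 3: at line 3 remove [clryk] add [qea,olw,iuve] -> 8 lines: yyrul wei bhbsl qea olw iuve rpg hucka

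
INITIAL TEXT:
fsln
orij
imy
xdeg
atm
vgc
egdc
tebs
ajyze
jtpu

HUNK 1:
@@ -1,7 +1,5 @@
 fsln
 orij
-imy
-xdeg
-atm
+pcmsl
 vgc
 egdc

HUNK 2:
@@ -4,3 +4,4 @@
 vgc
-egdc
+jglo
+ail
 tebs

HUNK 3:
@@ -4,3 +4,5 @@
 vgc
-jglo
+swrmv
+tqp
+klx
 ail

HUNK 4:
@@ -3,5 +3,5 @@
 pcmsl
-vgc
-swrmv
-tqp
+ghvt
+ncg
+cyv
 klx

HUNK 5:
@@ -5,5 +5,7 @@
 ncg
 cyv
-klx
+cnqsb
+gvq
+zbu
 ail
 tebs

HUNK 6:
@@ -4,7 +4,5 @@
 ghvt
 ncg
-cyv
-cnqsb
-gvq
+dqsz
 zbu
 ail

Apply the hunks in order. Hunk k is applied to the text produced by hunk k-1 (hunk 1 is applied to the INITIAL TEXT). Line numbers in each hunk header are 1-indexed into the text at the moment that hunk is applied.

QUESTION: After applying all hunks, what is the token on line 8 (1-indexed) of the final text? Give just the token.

Hunk 1: at line 1 remove [imy,xdeg,atm] add [pcmsl] -> 8 lines: fsln orij pcmsl vgc egdc tebs ajyze jtpu
Hunk 2: at line 4 remove [egdc] add [jglo,ail] -> 9 lines: fsln orij pcmsl vgc jglo ail tebs ajyze jtpu
Hunk 3: at line 4 remove [jglo] add [swrmv,tqp,klx] -> 11 lines: fsln orij pcmsl vgc swrmv tqp klx ail tebs ajyze jtpu
Hunk 4: at line 3 remove [vgc,swrmv,tqp] add [ghvt,ncg,cyv] -> 11 lines: fsln orij pcmsl ghvt ncg cyv klx ail tebs ajyze jtpu
Hunk 5: at line 5 remove [klx] add [cnqsb,gvq,zbu] -> 13 lines: fsln orij pcmsl ghvt ncg cyv cnqsb gvq zbu ail tebs ajyze jtpu
Hunk 6: at line 4 remove [cyv,cnqsb,gvq] add [dqsz] -> 11 lines: fsln orij pcmsl ghvt ncg dqsz zbu ail tebs ajyze jtpu
Final line 8: ail

Answer: ail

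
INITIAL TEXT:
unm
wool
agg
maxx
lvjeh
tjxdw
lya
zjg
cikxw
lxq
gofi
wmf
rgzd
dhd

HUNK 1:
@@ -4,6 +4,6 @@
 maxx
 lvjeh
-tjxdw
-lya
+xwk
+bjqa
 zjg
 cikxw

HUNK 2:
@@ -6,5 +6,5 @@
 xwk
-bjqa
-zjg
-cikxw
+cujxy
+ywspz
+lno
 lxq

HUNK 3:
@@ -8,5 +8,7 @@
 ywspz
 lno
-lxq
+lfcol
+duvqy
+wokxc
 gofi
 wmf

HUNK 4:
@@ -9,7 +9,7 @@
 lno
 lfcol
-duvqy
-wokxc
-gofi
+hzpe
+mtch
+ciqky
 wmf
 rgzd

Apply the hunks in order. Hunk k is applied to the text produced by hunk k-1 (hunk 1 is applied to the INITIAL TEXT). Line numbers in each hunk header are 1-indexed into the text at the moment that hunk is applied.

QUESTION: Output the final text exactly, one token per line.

Answer: unm
wool
agg
maxx
lvjeh
xwk
cujxy
ywspz
lno
lfcol
hzpe
mtch
ciqky
wmf
rgzd
dhd

Derivation:
Hunk 1: at line 4 remove [tjxdw,lya] add [xwk,bjqa] -> 14 lines: unm wool agg maxx lvjeh xwk bjqa zjg cikxw lxq gofi wmf rgzd dhd
Hunk 2: at line 6 remove [bjqa,zjg,cikxw] add [cujxy,ywspz,lno] -> 14 lines: unm wool agg maxx lvjeh xwk cujxy ywspz lno lxq gofi wmf rgzd dhd
Hunk 3: at line 8 remove [lxq] add [lfcol,duvqy,wokxc] -> 16 lines: unm wool agg maxx lvjeh xwk cujxy ywspz lno lfcol duvqy wokxc gofi wmf rgzd dhd
Hunk 4: at line 9 remove [duvqy,wokxc,gofi] add [hzpe,mtch,ciqky] -> 16 lines: unm wool agg maxx lvjeh xwk cujxy ywspz lno lfcol hzpe mtch ciqky wmf rgzd dhd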